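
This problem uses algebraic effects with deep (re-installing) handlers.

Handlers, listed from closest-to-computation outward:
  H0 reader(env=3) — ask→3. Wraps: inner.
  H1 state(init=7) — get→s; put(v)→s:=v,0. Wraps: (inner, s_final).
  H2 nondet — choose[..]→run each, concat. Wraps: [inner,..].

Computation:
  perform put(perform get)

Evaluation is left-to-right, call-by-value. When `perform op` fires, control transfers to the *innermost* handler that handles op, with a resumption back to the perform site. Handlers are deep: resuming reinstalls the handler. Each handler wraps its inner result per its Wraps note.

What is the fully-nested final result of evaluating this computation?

Answer: [(0, 7)]

Working:
get @ H1 ⇒ 7
put(7) @ H1 ⇒ s:=7
H0 returns 0
H1 returns (0, 7)
H2 returns [(0, 7)]
= [(0, 7)]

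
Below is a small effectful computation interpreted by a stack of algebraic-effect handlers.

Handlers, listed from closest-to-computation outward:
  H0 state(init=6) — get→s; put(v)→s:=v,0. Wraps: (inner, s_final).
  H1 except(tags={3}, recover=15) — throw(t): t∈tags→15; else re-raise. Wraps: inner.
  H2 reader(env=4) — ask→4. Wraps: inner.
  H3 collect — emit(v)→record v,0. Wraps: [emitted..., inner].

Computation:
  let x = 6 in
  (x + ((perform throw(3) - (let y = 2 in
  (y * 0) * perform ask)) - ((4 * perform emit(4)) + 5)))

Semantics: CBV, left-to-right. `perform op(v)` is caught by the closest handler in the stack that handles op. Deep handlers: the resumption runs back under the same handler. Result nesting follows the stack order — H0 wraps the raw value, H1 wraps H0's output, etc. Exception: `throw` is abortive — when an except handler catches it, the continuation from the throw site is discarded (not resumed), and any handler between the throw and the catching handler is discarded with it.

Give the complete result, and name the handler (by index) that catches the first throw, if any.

Answer: [15] ; first throw caught by: H1

Step-by-step:
throw(3) @ H1 caught ⇒ 15
H2 returns 15
H3 returns [15]
= [15]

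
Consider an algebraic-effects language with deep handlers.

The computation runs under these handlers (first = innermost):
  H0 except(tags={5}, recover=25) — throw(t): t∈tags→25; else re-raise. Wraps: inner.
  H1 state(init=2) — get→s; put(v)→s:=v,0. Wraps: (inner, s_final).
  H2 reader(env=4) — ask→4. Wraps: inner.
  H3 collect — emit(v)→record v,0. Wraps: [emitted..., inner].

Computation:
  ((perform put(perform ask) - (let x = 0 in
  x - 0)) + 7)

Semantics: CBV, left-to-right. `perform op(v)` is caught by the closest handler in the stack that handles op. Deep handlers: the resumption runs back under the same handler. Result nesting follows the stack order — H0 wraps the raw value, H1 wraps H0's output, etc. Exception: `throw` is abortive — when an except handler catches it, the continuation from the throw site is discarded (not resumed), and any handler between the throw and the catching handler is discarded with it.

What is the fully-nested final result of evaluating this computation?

Answer: [(7, 4)]

Step-by-step:
ask @ H2 ⇒ 4
put(4) @ H1 ⇒ s:=4
H0 returns 7
H1 returns (7, 4)
H2 returns (7, 4)
H3 returns [(7, 4)]
= [(7, 4)]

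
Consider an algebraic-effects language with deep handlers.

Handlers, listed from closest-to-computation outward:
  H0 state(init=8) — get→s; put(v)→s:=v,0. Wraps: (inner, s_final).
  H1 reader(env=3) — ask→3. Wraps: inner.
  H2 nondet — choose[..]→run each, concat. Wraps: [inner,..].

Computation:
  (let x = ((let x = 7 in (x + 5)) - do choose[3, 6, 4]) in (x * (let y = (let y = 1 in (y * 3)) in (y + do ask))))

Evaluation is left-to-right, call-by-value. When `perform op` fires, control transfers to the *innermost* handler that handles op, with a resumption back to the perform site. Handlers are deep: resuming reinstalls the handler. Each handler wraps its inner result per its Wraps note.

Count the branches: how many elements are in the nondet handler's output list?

Working:
choose[3, 6, 4] @ H2
  branch[0] choose=3:
    ask @ H1 ⇒ 3
    H0 returns (54, 8)
    H1 returns (54, 8)
    H2 returns [(54, 8)]
  branch[1] choose=6:
    ask @ H1 ⇒ 3
    H0 returns (36, 8)
    H1 returns (36, 8)
    H2 returns [(36, 8)]
  branch[2] choose=4:
    ask @ H1 ⇒ 3
    H0 returns (48, 8)
    H1 returns (48, 8)
    H2 returns [(48, 8)]
= [(54, 8), (36, 8), (48, 8)]

Answer: 3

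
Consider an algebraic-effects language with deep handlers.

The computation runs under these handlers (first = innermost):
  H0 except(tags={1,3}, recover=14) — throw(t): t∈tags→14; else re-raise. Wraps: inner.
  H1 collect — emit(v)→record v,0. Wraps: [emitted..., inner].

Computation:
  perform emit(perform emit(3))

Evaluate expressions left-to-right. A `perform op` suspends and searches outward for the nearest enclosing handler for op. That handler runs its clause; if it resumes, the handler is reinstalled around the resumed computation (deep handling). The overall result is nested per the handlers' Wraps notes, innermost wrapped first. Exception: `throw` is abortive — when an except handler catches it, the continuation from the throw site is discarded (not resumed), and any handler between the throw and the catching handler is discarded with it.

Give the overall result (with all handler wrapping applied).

Answer: [3, 0, 0]

Step-by-step:
emit(3) @ H1 ⇒ out+=3
emit(0) @ H1 ⇒ out+=0
H0 returns 0
H1 returns [3, 0, 0]
= [3, 0, 0]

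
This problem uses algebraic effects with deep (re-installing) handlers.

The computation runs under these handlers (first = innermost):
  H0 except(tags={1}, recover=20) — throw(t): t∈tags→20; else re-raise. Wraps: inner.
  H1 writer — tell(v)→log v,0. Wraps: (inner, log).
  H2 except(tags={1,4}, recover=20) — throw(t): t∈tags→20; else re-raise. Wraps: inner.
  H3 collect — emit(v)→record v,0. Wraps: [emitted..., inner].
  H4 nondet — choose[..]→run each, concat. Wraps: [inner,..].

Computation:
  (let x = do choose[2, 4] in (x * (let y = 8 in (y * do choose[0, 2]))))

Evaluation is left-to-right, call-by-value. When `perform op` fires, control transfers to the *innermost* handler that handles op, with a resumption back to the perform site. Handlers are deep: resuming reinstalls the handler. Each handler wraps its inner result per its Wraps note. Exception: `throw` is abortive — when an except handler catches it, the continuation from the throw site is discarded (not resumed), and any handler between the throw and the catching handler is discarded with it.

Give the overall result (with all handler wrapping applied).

Answer: [[(0, ())], [(32, ())], [(0, ())], [(64, ())]]

Working:
choose[2, 4] @ H4
  branch[0] choose=2:
    choose[0, 2] @ H4
      branch[0] choose=0:
        H0 returns 0
        H1 returns (0, ())
        H2 returns (0, ())
        H3 returns [(0, ())]
        H4 returns [[(0, ())]]
      branch[1] choose=2:
        H0 returns 32
        H1 returns (32, ())
        H2 returns (32, ())
        H3 returns [(32, ())]
        H4 returns [[(32, ())]]
  branch[1] choose=4:
    choose[0, 2] @ H4
      branch[0] choose=0:
        H0 returns 0
        H1 returns (0, ())
        H2 returns (0, ())
        H3 returns [(0, ())]
        H4 returns [[(0, ())]]
      branch[1] choose=2:
        H0 returns 64
        H1 returns (64, ())
        H2 returns (64, ())
        H3 returns [(64, ())]
        H4 returns [[(64, ())]]
= [[(0, ())], [(32, ())], [(0, ())], [(64, ())]]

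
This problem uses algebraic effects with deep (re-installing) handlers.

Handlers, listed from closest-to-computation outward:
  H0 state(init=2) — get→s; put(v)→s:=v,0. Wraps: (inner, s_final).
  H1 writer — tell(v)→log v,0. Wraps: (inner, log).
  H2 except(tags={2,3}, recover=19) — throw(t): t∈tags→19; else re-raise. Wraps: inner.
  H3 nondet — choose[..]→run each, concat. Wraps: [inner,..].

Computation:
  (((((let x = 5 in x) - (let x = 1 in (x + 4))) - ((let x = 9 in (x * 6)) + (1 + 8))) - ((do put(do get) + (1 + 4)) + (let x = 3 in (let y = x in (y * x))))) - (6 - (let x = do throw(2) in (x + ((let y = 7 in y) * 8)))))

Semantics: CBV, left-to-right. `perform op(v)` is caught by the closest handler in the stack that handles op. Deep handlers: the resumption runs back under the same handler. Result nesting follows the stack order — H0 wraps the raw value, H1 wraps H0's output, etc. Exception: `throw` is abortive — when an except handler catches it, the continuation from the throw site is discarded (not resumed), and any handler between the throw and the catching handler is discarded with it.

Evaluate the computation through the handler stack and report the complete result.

Answer: [19]

Step-by-step:
get @ H0 ⇒ 2
put(2) @ H0 ⇒ s:=2
throw(2) @ H2 caught ⇒ 19
H3 returns [19]
= [19]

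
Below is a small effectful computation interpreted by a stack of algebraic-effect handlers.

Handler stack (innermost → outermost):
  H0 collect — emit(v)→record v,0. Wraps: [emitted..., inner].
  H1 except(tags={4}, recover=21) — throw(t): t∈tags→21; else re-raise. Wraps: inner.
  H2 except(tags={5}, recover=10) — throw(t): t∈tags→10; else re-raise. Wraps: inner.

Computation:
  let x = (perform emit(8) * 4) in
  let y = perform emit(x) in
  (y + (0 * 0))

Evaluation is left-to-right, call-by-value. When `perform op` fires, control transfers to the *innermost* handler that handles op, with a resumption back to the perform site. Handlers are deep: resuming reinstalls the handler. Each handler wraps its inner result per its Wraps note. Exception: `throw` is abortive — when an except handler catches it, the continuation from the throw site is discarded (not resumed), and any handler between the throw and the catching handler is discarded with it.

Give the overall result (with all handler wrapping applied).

Answer: [8, 0, 0]

Evaluation trace:
emit(8) @ H0 ⇒ out+=8
emit(0) @ H0 ⇒ out+=0
H0 returns [8, 0, 0]
H1 returns [8, 0, 0]
H2 returns [8, 0, 0]
= [8, 0, 0]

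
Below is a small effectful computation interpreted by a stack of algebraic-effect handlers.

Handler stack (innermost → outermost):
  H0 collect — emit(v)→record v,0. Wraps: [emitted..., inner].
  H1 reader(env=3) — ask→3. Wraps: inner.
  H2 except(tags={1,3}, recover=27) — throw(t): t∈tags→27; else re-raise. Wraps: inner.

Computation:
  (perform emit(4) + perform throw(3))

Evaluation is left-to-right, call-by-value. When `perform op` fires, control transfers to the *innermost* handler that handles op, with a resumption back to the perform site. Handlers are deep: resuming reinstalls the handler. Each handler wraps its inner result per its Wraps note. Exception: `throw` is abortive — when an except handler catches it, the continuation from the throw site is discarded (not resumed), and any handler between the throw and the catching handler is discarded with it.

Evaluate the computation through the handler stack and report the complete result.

Working:
emit(4) @ H0 ⇒ out+=4
throw(3) @ H2 caught ⇒ 27
= 27

Answer: 27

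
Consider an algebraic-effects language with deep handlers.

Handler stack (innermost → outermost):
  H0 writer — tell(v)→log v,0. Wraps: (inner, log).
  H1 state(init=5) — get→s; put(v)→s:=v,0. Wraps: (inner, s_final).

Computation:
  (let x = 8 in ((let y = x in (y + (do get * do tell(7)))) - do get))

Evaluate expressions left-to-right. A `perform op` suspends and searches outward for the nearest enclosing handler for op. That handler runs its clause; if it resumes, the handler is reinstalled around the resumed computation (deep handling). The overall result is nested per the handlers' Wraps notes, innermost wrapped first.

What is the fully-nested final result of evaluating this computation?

Step-by-step:
get @ H1 ⇒ 5
tell(7) @ H0 ⇒ log+=7
get @ H1 ⇒ 5
H0 returns (3, (7))
H1 returns ((3, (7)), 5)
= ((3, (7)), 5)

Answer: ((3, (7)), 5)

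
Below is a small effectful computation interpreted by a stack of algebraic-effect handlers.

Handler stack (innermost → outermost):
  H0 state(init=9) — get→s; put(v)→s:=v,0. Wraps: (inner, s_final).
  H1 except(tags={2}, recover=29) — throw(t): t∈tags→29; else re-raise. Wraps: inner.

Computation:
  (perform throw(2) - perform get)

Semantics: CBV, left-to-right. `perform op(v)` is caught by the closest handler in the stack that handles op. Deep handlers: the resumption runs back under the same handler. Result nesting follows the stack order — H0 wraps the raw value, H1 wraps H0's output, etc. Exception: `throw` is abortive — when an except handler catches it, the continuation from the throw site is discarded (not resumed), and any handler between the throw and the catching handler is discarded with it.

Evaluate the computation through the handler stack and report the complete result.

Answer: 29

Evaluation trace:
throw(2) @ H1 caught ⇒ 29
= 29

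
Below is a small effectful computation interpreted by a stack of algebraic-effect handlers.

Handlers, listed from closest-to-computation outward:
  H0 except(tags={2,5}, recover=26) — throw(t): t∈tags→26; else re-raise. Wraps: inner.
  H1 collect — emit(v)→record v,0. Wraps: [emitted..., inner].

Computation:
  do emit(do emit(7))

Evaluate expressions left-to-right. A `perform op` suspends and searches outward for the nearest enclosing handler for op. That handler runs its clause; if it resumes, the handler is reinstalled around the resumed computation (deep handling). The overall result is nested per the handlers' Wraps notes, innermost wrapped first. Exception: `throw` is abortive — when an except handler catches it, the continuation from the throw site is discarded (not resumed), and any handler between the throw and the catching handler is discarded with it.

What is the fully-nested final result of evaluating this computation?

Step-by-step:
emit(7) @ H1 ⇒ out+=7
emit(0) @ H1 ⇒ out+=0
H0 returns 0
H1 returns [7, 0, 0]
= [7, 0, 0]

Answer: [7, 0, 0]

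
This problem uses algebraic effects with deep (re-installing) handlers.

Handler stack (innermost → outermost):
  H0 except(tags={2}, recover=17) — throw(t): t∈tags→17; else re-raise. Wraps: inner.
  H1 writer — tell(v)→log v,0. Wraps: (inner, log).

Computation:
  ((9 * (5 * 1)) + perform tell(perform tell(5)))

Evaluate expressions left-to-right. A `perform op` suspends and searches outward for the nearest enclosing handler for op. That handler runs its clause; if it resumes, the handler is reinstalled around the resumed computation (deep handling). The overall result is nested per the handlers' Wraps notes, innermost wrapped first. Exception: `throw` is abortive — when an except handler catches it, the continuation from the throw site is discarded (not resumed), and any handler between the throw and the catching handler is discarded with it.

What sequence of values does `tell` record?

Working:
tell(5) @ H1 ⇒ log+=5
tell(0) @ H1 ⇒ log+=0
H0 returns 45
H1 returns (45, (5, 0))
= (45, (5, 0))

Answer: (5, 0)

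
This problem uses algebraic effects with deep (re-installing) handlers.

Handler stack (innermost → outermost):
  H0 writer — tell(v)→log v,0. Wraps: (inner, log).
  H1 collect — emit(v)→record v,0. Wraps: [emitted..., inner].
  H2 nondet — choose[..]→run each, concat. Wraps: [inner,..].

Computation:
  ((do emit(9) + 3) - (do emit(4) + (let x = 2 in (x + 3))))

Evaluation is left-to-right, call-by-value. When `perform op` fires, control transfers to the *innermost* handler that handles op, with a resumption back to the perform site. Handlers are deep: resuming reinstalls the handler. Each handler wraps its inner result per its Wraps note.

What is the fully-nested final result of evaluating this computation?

Evaluation trace:
emit(9) @ H1 ⇒ out+=9
emit(4) @ H1 ⇒ out+=4
H0 returns (-2, ())
H1 returns [9, 4, (-2, ())]
H2 returns [[9, 4, (-2, ())]]
= [[9, 4, (-2, ())]]

Answer: [[9, 4, (-2, ())]]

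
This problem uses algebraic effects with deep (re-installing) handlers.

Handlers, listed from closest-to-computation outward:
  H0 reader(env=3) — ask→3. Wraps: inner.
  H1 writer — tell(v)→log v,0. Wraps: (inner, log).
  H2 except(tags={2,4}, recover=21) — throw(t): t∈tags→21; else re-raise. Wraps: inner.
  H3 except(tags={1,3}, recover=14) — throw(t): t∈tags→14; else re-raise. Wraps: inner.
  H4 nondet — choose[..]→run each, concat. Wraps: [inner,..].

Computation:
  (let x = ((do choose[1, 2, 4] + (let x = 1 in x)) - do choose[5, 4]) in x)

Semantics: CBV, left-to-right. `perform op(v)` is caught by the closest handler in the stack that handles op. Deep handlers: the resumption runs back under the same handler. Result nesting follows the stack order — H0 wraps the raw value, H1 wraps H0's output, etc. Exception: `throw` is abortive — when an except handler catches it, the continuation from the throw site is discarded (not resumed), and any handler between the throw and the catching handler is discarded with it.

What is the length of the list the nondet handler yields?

Answer: 6

Evaluation trace:
choose[1, 2, 4] @ H4
  branch[0] choose=1:
    choose[5, 4] @ H4
      branch[0] choose=5:
        H0 returns -3
        H1 returns (-3, ())
        H2 returns (-3, ())
        H3 returns (-3, ())
        H4 returns [(-3, ())]
      branch[1] choose=4:
        H0 returns -2
        H1 returns (-2, ())
        H2 returns (-2, ())
        H3 returns (-2, ())
        H4 returns [(-2, ())]
  branch[1] choose=2:
    choose[5, 4] @ H4
      branch[0] choose=5:
        H0 returns -2
        H1 returns (-2, ())
        H2 returns (-2, ())
        H3 returns (-2, ())
        H4 returns [(-2, ())]
      branch[1] choose=4:
        H0 returns -1
        H1 returns (-1, ())
        H2 returns (-1, ())
        H3 returns (-1, ())
        H4 returns [(-1, ())]
  branch[2] choose=4:
    choose[5, 4] @ H4
      branch[0] choose=5:
        H0 returns 0
        H1 returns (0, ())
        H2 returns (0, ())
        H3 returns (0, ())
        H4 returns [(0, ())]
      branch[1] choose=4:
        H0 returns 1
        H1 returns (1, ())
        H2 returns (1, ())
        H3 returns (1, ())
        H4 returns [(1, ())]
= [(-3, ()), (-2, ()), (-2, ()), (-1, ()), (0, ()), (1, ())]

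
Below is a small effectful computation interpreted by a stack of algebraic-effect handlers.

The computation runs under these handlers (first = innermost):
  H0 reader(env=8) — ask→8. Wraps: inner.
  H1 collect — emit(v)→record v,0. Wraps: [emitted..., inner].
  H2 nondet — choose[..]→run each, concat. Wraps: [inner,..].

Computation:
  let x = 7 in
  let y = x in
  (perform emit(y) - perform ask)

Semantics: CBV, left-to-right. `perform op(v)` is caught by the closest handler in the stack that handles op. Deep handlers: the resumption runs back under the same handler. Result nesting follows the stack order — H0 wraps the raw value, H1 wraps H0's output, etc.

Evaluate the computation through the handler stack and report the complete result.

Step-by-step:
emit(7) @ H1 ⇒ out+=7
ask @ H0 ⇒ 8
H0 returns -8
H1 returns [7, -8]
H2 returns [[7, -8]]
= [[7, -8]]

Answer: [[7, -8]]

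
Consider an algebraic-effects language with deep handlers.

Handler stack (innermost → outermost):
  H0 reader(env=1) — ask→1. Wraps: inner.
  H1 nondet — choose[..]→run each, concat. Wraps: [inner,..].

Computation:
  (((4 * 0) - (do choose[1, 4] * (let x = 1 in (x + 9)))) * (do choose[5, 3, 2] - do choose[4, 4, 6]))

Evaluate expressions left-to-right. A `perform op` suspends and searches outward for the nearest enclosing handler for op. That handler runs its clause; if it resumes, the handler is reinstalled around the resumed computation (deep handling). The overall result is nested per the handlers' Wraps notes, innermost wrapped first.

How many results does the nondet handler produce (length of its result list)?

Step-by-step:
choose[1, 4] @ H1
  branch[0] choose=1:
    choose[5, 3, 2] @ H1
      branch[0] choose=5:
        choose[4, 4, 6] @ H1
          branch[0] choose=4:
            H0 returns -10
            H1 returns [-10]
          branch[1] choose=4:
            H0 returns -10
            H1 returns [-10]
          branch[2] choose=6:
            H0 returns 10
            H1 returns [10]
      branch[1] choose=3:
        choose[4, 4, 6] @ H1
          branch[0] choose=4:
            H0 returns 10
            H1 returns [10]
          branch[1] choose=4:
            H0 returns 10
            H1 returns [10]
          branch[2] choose=6:
            H0 returns 30
            H1 returns [30]
      branch[2] choose=2:
        choose[4, 4, 6] @ H1
          branch[0] choose=4:
            H0 returns 20
            H1 returns [20]
          branch[1] choose=4:
            H0 returns 20
            H1 returns [20]
          branch[2] choose=6:
            H0 returns 40
            H1 returns [40]
  branch[1] choose=4:
    choose[5, 3, 2] @ H1
      branch[0] choose=5:
        choose[4, 4, 6] @ H1
          branch[0] choose=4:
            H0 returns -40
            H1 returns [-40]
          branch[1] choose=4:
            H0 returns -40
            H1 returns [-40]
          branch[2] choose=6:
            H0 returns 40
            H1 returns [40]
      branch[1] choose=3:
        choose[4, 4, 6] @ H1
          branch[0] choose=4:
            H0 returns 40
            H1 returns [40]
          branch[1] choose=4:
            H0 returns 40
            H1 returns [40]
          branch[2] choose=6:
            H0 returns 120
            H1 returns [120]
      branch[2] choose=2:
        choose[4, 4, 6] @ H1
          branch[0] choose=4:
            H0 returns 80
            H1 returns [80]
          branch[1] choose=4:
            H0 returns 80
            H1 returns [80]
          branch[2] choose=6:
            H0 returns 160
            H1 returns [160]
= [-10, -10, 10, 10, 10, 30, 20, 20, 40, -40, -40, 40, 40, 40, 120, 80, 80, 160]

Answer: 18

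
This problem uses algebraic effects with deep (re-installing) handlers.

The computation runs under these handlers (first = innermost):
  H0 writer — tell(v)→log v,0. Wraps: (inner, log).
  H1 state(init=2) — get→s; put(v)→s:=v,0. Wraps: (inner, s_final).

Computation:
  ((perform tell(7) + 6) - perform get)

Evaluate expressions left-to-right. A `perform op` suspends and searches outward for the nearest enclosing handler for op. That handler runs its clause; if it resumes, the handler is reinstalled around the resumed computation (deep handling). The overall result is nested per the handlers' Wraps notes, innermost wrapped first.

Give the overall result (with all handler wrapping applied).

Answer: ((4, (7)), 2)

Working:
tell(7) @ H0 ⇒ log+=7
get @ H1 ⇒ 2
H0 returns (4, (7))
H1 returns ((4, (7)), 2)
= ((4, (7)), 2)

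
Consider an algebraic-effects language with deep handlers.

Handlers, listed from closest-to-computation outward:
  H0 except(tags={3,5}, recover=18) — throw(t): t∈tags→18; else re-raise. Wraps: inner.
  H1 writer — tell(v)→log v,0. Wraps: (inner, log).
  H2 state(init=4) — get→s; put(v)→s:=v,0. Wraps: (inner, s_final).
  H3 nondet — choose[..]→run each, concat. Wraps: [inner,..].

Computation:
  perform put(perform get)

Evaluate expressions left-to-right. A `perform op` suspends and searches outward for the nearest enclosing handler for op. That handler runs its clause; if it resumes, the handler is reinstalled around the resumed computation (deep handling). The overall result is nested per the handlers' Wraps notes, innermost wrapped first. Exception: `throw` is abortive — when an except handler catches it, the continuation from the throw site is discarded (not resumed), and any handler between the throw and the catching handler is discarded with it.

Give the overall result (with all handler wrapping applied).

Evaluation trace:
get @ H2 ⇒ 4
put(4) @ H2 ⇒ s:=4
H0 returns 0
H1 returns (0, ())
H2 returns ((0, ()), 4)
H3 returns [((0, ()), 4)]
= [((0, ()), 4)]

Answer: [((0, ()), 4)]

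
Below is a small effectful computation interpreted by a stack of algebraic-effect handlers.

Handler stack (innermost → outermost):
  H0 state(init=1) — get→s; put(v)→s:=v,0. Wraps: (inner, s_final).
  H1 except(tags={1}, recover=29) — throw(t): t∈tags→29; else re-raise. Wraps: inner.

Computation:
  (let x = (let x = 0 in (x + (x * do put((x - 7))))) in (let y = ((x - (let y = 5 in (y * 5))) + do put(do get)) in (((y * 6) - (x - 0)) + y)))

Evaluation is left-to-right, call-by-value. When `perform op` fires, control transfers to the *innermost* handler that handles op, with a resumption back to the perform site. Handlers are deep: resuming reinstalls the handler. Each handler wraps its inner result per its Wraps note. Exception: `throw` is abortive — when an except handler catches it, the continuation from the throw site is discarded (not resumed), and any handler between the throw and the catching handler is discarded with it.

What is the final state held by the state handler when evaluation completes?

Step-by-step:
put(-7) @ H0 ⇒ s:=-7
get @ H0 ⇒ -7
put(-7) @ H0 ⇒ s:=-7
H0 returns (-175, -7)
H1 returns (-175, -7)
= (-175, -7)

Answer: -7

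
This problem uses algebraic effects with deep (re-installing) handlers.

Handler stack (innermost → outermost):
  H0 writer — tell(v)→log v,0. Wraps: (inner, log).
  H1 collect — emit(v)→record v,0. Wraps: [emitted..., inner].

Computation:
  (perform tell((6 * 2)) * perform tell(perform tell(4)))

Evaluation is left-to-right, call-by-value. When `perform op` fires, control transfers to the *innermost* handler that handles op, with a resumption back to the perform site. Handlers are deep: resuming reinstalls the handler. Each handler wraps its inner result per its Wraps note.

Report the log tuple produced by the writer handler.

Step-by-step:
tell(12) @ H0 ⇒ log+=12
tell(4) @ H0 ⇒ log+=4
tell(0) @ H0 ⇒ log+=0
H0 returns (0, (12, 4, 0))
H1 returns [(0, (12, 4, 0))]
= [(0, (12, 4, 0))]

Answer: (12, 4, 0)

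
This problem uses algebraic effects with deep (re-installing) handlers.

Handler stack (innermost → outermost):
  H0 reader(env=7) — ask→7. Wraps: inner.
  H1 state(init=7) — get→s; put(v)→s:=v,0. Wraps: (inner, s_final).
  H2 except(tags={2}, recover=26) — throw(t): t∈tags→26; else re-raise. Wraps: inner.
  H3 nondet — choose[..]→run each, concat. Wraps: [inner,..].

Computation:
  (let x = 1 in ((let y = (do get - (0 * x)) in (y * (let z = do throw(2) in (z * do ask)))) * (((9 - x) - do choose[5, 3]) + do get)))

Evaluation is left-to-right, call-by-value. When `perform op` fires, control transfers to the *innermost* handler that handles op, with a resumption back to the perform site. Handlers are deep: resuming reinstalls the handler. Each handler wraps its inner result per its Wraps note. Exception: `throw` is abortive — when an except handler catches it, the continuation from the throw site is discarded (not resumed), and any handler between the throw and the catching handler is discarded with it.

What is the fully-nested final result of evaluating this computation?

Answer: [26]

Working:
get @ H1 ⇒ 7
throw(2) @ H2 caught ⇒ 26
H3 returns [26]
= [26]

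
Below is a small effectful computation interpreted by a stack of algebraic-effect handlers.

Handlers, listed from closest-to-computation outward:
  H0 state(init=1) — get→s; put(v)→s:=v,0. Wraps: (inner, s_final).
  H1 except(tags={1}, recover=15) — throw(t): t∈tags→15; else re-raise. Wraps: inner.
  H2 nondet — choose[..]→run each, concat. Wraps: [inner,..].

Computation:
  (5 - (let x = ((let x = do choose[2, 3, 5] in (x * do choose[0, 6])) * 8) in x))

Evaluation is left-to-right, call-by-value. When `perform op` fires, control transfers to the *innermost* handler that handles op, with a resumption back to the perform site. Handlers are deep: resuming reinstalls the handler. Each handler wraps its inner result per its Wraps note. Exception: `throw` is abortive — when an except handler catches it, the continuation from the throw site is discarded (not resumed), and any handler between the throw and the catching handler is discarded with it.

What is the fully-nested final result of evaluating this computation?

Answer: [(5, 1), (-91, 1), (5, 1), (-139, 1), (5, 1), (-235, 1)]

Working:
choose[2, 3, 5] @ H2
  branch[0] choose=2:
    choose[0, 6] @ H2
      branch[0] choose=0:
        H0 returns (5, 1)
        H1 returns (5, 1)
        H2 returns [(5, 1)]
      branch[1] choose=6:
        H0 returns (-91, 1)
        H1 returns (-91, 1)
        H2 returns [(-91, 1)]
  branch[1] choose=3:
    choose[0, 6] @ H2
      branch[0] choose=0:
        H0 returns (5, 1)
        H1 returns (5, 1)
        H2 returns [(5, 1)]
      branch[1] choose=6:
        H0 returns (-139, 1)
        H1 returns (-139, 1)
        H2 returns [(-139, 1)]
  branch[2] choose=5:
    choose[0, 6] @ H2
      branch[0] choose=0:
        H0 returns (5, 1)
        H1 returns (5, 1)
        H2 returns [(5, 1)]
      branch[1] choose=6:
        H0 returns (-235, 1)
        H1 returns (-235, 1)
        H2 returns [(-235, 1)]
= [(5, 1), (-91, 1), (5, 1), (-139, 1), (5, 1), (-235, 1)]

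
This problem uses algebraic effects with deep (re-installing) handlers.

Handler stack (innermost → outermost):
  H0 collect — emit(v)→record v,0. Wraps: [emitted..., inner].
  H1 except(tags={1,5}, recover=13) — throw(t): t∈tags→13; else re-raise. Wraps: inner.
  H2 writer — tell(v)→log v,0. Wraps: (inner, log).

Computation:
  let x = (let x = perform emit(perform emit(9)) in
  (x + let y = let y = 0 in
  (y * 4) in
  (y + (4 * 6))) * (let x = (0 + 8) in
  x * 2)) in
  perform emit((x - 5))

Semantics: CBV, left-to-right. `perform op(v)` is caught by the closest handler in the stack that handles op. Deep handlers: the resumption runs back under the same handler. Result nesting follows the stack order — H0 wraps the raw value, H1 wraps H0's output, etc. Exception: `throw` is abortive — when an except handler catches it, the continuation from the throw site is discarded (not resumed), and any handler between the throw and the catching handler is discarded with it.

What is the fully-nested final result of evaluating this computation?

Answer: ([9, 0, 379, 0], ())

Step-by-step:
emit(9) @ H0 ⇒ out+=9
emit(0) @ H0 ⇒ out+=0
emit(379) @ H0 ⇒ out+=379
H0 returns [9, 0, 379, 0]
H1 returns [9, 0, 379, 0]
H2 returns ([9, 0, 379, 0], ())
= ([9, 0, 379, 0], ())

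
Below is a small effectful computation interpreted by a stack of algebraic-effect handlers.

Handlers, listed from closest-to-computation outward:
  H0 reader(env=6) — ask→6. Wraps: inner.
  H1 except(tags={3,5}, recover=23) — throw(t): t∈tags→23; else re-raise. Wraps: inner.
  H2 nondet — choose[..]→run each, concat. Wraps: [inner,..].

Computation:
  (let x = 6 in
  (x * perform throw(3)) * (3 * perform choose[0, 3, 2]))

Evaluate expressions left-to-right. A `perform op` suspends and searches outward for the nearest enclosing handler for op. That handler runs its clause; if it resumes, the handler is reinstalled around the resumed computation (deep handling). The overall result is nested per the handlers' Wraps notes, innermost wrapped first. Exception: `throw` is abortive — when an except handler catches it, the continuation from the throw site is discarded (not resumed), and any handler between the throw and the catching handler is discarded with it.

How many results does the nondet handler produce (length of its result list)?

Answer: 1

Step-by-step:
throw(3) @ H1 caught ⇒ 23
H2 returns [23]
= [23]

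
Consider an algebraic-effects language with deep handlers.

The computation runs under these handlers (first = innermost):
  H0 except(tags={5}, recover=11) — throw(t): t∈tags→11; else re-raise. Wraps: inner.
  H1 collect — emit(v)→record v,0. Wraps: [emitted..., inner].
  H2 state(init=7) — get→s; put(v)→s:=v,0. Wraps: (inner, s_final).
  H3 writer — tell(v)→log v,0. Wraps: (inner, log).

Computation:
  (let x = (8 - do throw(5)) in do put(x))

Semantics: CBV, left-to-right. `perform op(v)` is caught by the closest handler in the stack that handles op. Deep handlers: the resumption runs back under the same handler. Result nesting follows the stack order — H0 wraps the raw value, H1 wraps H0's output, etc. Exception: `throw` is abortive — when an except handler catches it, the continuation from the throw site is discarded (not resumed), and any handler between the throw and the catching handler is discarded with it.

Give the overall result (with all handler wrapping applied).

Answer: (([11], 7), ())

Evaluation trace:
throw(5) @ H0 caught ⇒ 11
H1 returns [11]
H2 returns ([11], 7)
H3 returns (([11], 7), ())
= (([11], 7), ())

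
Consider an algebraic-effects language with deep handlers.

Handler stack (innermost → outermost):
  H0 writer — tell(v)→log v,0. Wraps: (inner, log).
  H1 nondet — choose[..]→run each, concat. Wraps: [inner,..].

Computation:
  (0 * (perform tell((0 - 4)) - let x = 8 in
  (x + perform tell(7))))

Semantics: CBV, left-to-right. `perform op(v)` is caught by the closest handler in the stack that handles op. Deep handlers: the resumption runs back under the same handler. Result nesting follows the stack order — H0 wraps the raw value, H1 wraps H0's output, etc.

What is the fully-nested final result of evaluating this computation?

Working:
tell(-4) @ H0 ⇒ log+=-4
tell(7) @ H0 ⇒ log+=7
H0 returns (0, (-4, 7))
H1 returns [(0, (-4, 7))]
= [(0, (-4, 7))]

Answer: [(0, (-4, 7))]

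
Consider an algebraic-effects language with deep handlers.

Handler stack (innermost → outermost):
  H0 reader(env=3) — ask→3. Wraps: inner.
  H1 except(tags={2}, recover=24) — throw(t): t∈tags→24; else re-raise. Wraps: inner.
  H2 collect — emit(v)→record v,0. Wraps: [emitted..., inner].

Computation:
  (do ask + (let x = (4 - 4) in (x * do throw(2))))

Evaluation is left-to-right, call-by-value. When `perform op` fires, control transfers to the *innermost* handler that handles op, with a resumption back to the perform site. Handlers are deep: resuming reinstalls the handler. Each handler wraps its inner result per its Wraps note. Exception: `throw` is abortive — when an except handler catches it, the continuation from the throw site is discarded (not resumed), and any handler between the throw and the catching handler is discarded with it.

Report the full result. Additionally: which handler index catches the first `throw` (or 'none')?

Answer: [24] ; first throw caught by: H1

Evaluation trace:
ask @ H0 ⇒ 3
throw(2) @ H1 caught ⇒ 24
H2 returns [24]
= [24]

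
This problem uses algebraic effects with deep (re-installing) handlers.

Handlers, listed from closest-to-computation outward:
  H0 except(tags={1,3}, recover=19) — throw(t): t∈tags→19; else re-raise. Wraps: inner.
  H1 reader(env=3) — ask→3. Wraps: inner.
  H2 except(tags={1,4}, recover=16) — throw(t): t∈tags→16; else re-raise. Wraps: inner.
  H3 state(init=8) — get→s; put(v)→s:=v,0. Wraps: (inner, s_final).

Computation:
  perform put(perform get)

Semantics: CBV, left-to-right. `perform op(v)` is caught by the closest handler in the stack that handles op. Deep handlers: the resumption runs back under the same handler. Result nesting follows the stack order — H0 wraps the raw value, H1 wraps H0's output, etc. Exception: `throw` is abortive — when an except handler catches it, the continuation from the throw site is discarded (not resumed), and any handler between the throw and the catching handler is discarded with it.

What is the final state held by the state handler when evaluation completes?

Answer: 8

Working:
get @ H3 ⇒ 8
put(8) @ H3 ⇒ s:=8
H0 returns 0
H1 returns 0
H2 returns 0
H3 returns (0, 8)
= (0, 8)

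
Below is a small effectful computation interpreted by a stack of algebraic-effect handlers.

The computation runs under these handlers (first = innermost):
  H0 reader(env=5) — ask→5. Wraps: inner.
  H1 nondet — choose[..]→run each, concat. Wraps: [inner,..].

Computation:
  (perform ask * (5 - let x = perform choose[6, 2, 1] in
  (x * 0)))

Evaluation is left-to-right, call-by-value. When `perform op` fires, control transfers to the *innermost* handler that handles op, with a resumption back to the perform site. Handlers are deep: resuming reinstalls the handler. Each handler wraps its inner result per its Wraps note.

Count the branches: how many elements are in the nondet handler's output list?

Answer: 3

Working:
ask @ H0 ⇒ 5
choose[6, 2, 1] @ H1
  branch[0] choose=6:
    H0 returns 25
    H1 returns [25]
  branch[1] choose=2:
    H0 returns 25
    H1 returns [25]
  branch[2] choose=1:
    H0 returns 25
    H1 returns [25]
= [25, 25, 25]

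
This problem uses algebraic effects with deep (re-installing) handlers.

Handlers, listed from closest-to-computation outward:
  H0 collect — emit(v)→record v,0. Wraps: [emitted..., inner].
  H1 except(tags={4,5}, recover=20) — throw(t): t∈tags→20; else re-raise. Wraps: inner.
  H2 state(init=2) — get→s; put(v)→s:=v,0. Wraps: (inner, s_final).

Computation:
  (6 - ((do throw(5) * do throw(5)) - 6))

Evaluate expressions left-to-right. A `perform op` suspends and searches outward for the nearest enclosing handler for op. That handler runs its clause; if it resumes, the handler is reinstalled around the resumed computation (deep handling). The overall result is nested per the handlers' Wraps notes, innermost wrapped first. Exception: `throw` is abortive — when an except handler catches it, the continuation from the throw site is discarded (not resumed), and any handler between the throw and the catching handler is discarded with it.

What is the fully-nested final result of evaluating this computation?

Answer: (20, 2)

Working:
throw(5) @ H1 caught ⇒ 20
H2 returns (20, 2)
= (20, 2)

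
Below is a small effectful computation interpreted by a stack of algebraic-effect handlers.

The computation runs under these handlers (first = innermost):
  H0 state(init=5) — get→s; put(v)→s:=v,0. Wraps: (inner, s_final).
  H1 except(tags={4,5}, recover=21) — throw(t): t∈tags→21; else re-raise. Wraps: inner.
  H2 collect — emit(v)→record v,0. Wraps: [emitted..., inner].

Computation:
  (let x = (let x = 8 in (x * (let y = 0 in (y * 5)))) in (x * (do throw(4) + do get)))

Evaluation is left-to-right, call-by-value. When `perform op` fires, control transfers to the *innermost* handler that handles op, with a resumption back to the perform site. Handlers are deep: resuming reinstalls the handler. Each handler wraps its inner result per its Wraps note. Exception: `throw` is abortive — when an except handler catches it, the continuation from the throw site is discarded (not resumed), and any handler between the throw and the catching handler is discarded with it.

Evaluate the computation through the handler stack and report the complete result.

Step-by-step:
throw(4) @ H1 caught ⇒ 21
H2 returns [21]
= [21]

Answer: [21]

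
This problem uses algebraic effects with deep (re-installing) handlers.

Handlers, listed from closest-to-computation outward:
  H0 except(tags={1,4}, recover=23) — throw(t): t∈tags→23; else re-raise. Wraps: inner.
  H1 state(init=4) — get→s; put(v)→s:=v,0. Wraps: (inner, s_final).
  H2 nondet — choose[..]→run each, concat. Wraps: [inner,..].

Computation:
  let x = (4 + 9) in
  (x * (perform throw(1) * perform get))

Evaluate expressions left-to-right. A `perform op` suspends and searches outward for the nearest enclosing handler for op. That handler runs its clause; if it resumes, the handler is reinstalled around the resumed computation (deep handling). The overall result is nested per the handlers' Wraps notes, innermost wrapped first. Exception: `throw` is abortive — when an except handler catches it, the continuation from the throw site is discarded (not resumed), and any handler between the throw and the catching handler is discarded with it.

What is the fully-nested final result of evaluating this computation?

Working:
throw(1) @ H0 caught ⇒ 23
H1 returns (23, 4)
H2 returns [(23, 4)]
= [(23, 4)]

Answer: [(23, 4)]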